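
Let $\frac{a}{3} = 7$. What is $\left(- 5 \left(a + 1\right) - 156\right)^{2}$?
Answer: $70756$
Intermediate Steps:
$a = 21$ ($a = 3 \cdot 7 = 21$)
$\left(- 5 \left(a + 1\right) - 156\right)^{2} = \left(- 5 \left(21 + 1\right) - 156\right)^{2} = \left(\left(-5\right) 22 - 156\right)^{2} = \left(-110 - 156\right)^{2} = \left(-266\right)^{2} = 70756$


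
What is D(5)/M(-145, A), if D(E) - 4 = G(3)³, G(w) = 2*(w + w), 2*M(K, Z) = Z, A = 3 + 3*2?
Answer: 3464/9 ≈ 384.89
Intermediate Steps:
A = 9 (A = 3 + 6 = 9)
M(K, Z) = Z/2
G(w) = 4*w (G(w) = 2*(2*w) = 4*w)
D(E) = 1732 (D(E) = 4 + (4*3)³ = 4 + 12³ = 4 + 1728 = 1732)
D(5)/M(-145, A) = 1732/(((½)*9)) = 1732/(9/2) = 1732*(2/9) = 3464/9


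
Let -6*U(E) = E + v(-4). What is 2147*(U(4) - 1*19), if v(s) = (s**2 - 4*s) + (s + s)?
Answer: -152437/3 ≈ -50812.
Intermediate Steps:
v(s) = s**2 - 2*s (v(s) = (s**2 - 4*s) + 2*s = s**2 - 2*s)
U(E) = -4 - E/6 (U(E) = -(E - 4*(-2 - 4))/6 = -(E - 4*(-6))/6 = -(E + 24)/6 = -(24 + E)/6 = -4 - E/6)
2147*(U(4) - 1*19) = 2147*((-4 - 1/6*4) - 1*19) = 2147*((-4 - 2/3) - 19) = 2147*(-14/3 - 19) = 2147*(-71/3) = -152437/3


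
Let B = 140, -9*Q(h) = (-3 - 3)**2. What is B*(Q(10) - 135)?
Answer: -19460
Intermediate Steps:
Q(h) = -4 (Q(h) = -(-3 - 3)**2/9 = -1/9*(-6)**2 = -1/9*36 = -4)
B*(Q(10) - 135) = 140*(-4 - 135) = 140*(-139) = -19460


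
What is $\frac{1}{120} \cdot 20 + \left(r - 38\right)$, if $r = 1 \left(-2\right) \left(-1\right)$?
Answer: $- \frac{215}{6} \approx -35.833$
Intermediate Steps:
$r = 2$ ($r = \left(-2\right) \left(-1\right) = 2$)
$\frac{1}{120} \cdot 20 + \left(r - 38\right) = \frac{1}{120} \cdot 20 + \left(2 - 38\right) = \frac{1}{6} - 36 = - \frac{215}{6}$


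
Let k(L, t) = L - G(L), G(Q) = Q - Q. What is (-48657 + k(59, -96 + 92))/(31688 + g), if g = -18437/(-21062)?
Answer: -1023571076/667431093 ≈ -1.5336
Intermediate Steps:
G(Q) = 0
g = 18437/21062 (g = -18437*(-1/21062) = 18437/21062 ≈ 0.87537)
k(L, t) = L (k(L, t) = L - 1*0 = L + 0 = L)
(-48657 + k(59, -96 + 92))/(31688 + g) = (-48657 + 59)/(31688 + 18437/21062) = -48598/667431093/21062 = -48598*21062/667431093 = -1023571076/667431093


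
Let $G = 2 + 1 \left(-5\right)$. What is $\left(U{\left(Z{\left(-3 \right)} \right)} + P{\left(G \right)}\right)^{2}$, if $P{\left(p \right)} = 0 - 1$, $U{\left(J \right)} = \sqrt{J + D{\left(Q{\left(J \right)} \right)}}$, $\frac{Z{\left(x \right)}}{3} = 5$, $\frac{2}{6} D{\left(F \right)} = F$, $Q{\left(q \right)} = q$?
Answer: $61 - 4 \sqrt{15} \approx 45.508$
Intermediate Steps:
$D{\left(F \right)} = 3 F$
$G = -3$ ($G = 2 - 5 = -3$)
$Z{\left(x \right)} = 15$ ($Z{\left(x \right)} = 3 \cdot 5 = 15$)
$U{\left(J \right)} = 2 \sqrt{J}$ ($U{\left(J \right)} = \sqrt{J + 3 J} = \sqrt{4 J} = 2 \sqrt{J}$)
$P{\left(p \right)} = -1$ ($P{\left(p \right)} = 0 - 1 = -1$)
$\left(U{\left(Z{\left(-3 \right)} \right)} + P{\left(G \right)}\right)^{2} = \left(2 \sqrt{15} - 1\right)^{2} = \left(-1 + 2 \sqrt{15}\right)^{2}$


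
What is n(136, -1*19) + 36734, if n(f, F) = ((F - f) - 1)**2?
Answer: 61070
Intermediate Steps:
n(f, F) = (-1 + F - f)**2
n(136, -1*19) + 36734 = (1 + 136 - (-1)*19)**2 + 36734 = (1 + 136 - 1*(-19))**2 + 36734 = (1 + 136 + 19)**2 + 36734 = 156**2 + 36734 = 24336 + 36734 = 61070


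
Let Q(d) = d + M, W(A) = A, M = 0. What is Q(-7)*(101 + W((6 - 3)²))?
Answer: -770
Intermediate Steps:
Q(d) = d (Q(d) = d + 0 = d)
Q(-7)*(101 + W((6 - 3)²)) = -7*(101 + (6 - 3)²) = -7*(101 + 3²) = -7*(101 + 9) = -7*110 = -770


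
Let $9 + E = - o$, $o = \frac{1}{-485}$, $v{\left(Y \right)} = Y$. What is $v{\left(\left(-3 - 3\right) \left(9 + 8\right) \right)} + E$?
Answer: $- \frac{53834}{485} \approx -111.0$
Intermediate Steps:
$o = - \frac{1}{485} \approx -0.0020619$
$E = - \frac{4364}{485}$ ($E = -9 - - \frac{1}{485} = -9 + \frac{1}{485} = - \frac{4364}{485} \approx -8.9979$)
$v{\left(\left(-3 - 3\right) \left(9 + 8\right) \right)} + E = \left(-3 - 3\right) \left(9 + 8\right) - \frac{4364}{485} = \left(-6\right) 17 - \frac{4364}{485} = -102 - \frac{4364}{485} = - \frac{53834}{485}$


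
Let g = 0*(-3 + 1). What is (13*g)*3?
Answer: 0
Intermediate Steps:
g = 0 (g = 0*(-2) = 0)
(13*g)*3 = (13*0)*3 = 0*3 = 0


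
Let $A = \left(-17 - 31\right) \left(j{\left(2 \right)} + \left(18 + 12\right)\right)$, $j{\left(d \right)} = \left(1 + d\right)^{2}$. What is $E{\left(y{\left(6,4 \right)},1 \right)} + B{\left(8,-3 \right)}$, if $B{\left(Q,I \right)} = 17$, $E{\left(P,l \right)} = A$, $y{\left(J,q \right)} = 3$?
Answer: $-1855$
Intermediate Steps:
$A = -1872$ ($A = \left(-17 - 31\right) \left(\left(1 + 2\right)^{2} + \left(18 + 12\right)\right) = - 48 \left(3^{2} + 30\right) = - 48 \left(9 + 30\right) = \left(-48\right) 39 = -1872$)
$E{\left(P,l \right)} = -1872$
$E{\left(y{\left(6,4 \right)},1 \right)} + B{\left(8,-3 \right)} = -1872 + 17 = -1855$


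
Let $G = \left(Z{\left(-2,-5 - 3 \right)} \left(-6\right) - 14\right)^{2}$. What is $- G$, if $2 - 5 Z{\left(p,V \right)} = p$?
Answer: $- \frac{8836}{25} \approx -353.44$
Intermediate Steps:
$Z{\left(p,V \right)} = \frac{2}{5} - \frac{p}{5}$
$G = \frac{8836}{25}$ ($G = \left(\left(\frac{2}{5} - - \frac{2}{5}\right) \left(-6\right) - 14\right)^{2} = \left(\left(\frac{2}{5} + \frac{2}{5}\right) \left(-6\right) - 14\right)^{2} = \left(\frac{4}{5} \left(-6\right) - 14\right)^{2} = \left(- \frac{24}{5} - 14\right)^{2} = \left(- \frac{94}{5}\right)^{2} = \frac{8836}{25} \approx 353.44$)
$- G = \left(-1\right) \frac{8836}{25} = - \frac{8836}{25}$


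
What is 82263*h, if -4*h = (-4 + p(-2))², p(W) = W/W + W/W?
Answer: -82263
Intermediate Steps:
p(W) = 2 (p(W) = 1 + 1 = 2)
h = -1 (h = -(-4 + 2)²/4 = -¼*(-2)² = -¼*4 = -1)
82263*h = 82263*(-1) = -82263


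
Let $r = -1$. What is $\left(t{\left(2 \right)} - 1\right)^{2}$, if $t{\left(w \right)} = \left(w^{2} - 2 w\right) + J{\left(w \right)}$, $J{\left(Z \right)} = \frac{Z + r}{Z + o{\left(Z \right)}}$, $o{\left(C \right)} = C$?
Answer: $\frac{9}{16} \approx 0.5625$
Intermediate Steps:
$J{\left(Z \right)} = \frac{-1 + Z}{2 Z}$ ($J{\left(Z \right)} = \frac{Z - 1}{Z + Z} = \frac{-1 + Z}{2 Z}$)
$t{\left(w \right)} = w^{2} - 2 w + \frac{-1 + w}{2 w}$ ($t{\left(w \right)} = \left(w^{2} - 2 w\right) + \frac{-1 + w}{2 w} = w^{2} - 2 w + \frac{-1 + w}{2 w}$)
$\left(t{\left(2 \right)} - 1\right)^{2} = \left(\frac{-1 + 2 + 2 \cdot 2^{2} \left(-2 + 2\right)}{2 \cdot 2} - 1\right)^{2} = \left(\frac{1}{2} \cdot \frac{1}{2} \left(-1 + 2 + 2 \cdot 4 \cdot 0\right) - 1\right)^{2} = \left(\frac{1}{2} \cdot \frac{1}{2} \left(-1 + 2 + 0\right) - 1\right)^{2} = \left(\frac{1}{2} \cdot \frac{1}{2} \cdot 1 - 1\right)^{2} = \left(\frac{1}{4} - 1\right)^{2} = \left(- \frac{3}{4}\right)^{2} = \frac{9}{16}$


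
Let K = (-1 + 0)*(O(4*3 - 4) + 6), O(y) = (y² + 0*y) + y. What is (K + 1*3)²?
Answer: 5625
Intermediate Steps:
O(y) = y + y² (O(y) = (y² + 0) + y = y² + y = y + y²)
K = -78 (K = (-1 + 0)*((4*3 - 4)*(1 + (4*3 - 4)) + 6) = -((12 - 4)*(1 + (12 - 4)) + 6) = -(8*(1 + 8) + 6) = -(8*9 + 6) = -(72 + 6) = -1*78 = -78)
(K + 1*3)² = (-78 + 1*3)² = (-78 + 3)² = (-75)² = 5625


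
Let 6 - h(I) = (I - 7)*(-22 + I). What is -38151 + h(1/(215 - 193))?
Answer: -18536079/484 ≈ -38298.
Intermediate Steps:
h(I) = 6 - (-22 + I)*(-7 + I) (h(I) = 6 - (I - 7)*(-22 + I) = 6 - (-7 + I)*(-22 + I) = 6 - (-22 + I)*(-7 + I))
-38151 + h(1/(215 - 193)) = -38151 + (-148 - (1/(215 - 193))**2 + 29/(215 - 193)) = -38151 + (-148 - (1/22)**2 + 29/22) = -38151 + (-148 - (1/22)**2 + 29*(1/22)) = -38151 + (-148 - 1*1/484 + 29/22) = -38151 + (-148 - 1/484 + 29/22) = -38151 - 70995/484 = -18536079/484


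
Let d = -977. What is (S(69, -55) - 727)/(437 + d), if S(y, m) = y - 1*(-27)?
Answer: 631/540 ≈ 1.1685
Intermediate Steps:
S(y, m) = 27 + y (S(y, m) = y + 27 = 27 + y)
(S(69, -55) - 727)/(437 + d) = ((27 + 69) - 727)/(437 - 977) = (96 - 727)/(-540) = -631*(-1/540) = 631/540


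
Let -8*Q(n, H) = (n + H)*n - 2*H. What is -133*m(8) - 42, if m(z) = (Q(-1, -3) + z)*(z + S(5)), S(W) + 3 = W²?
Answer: -53949/2 ≈ -26975.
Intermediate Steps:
Q(n, H) = H/4 - n*(H + n)/8 (Q(n, H) = -((n + H)*n - 2*H)/8 = -((H + n)*n - 2*H)/8 = -(n*(H + n) - 2*H)/8 = -(-2*H + n*(H + n))/8 = H/4 - n*(H + n)/8)
S(W) = -3 + W²
m(z) = (22 + z)*(-5/4 + z) (m(z) = ((-⅛*(-1)² + (¼)*(-3) - ⅛*(-3)*(-1)) + z)*(z + (-3 + 5²)) = ((-⅛*1 - ¾ - 3/8) + z)*(z + (-3 + 25)) = ((-⅛ - ¾ - 3/8) + z)*(z + 22) = (-5/4 + z)*(22 + z) = (22 + z)*(-5/4 + z))
-133*m(8) - 42 = -133*(-55/2 + 8² + (83/4)*8) - 42 = -133*(-55/2 + 64 + 166) - 42 = -133*405/2 - 42 = -53865/2 - 42 = -53949/2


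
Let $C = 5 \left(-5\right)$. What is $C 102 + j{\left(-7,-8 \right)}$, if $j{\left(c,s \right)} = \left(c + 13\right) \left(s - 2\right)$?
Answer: $-2610$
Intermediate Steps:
$j{\left(c,s \right)} = \left(-2 + s\right) \left(13 + c\right)$ ($j{\left(c,s \right)} = \left(13 + c\right) \left(-2 + s\right) = \left(-2 + s\right) \left(13 + c\right)$)
$C = -25$
$C 102 + j{\left(-7,-8 \right)} = \left(-25\right) 102 - 60 = -2550 + \left(-26 + 14 - 104 + 56\right) = -2550 - 60 = -2610$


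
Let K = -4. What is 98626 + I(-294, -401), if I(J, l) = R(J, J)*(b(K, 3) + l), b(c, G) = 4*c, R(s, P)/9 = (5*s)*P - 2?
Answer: -1621865408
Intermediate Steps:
R(s, P) = -18 + 45*P*s (R(s, P) = 9*((5*s)*P - 2) = 9*(5*P*s - 2) = 9*(-2 + 5*P*s) = -18 + 45*P*s)
I(J, l) = (-18 + 45*J**2)*(-16 + l) (I(J, l) = (-18 + 45*J*J)*(4*(-4) + l) = (-18 + 45*J**2)*(-16 + l))
98626 + I(-294, -401) = 98626 + 9*(-16 - 401)*(-2 + 5*(-294)**2) = 98626 + 9*(-417)*(-2 + 5*86436) = 98626 + 9*(-417)*(-2 + 432180) = 98626 + 9*(-417)*432178 = 98626 - 1621964034 = -1621865408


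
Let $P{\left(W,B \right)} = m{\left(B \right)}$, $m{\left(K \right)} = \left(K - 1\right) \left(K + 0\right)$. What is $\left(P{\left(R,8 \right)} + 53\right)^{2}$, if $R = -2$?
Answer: $11881$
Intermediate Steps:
$m{\left(K \right)} = K \left(-1 + K\right)$ ($m{\left(K \right)} = \left(-1 + K\right) K = K \left(-1 + K\right)$)
$P{\left(W,B \right)} = B \left(-1 + B\right)$
$\left(P{\left(R,8 \right)} + 53\right)^{2} = \left(8 \left(-1 + 8\right) + 53\right)^{2} = \left(8 \cdot 7 + 53\right)^{2} = \left(56 + 53\right)^{2} = 109^{2} = 11881$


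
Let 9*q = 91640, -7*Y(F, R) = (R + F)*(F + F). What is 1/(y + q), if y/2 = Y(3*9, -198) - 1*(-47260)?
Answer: 63/6762452 ≈ 9.3162e-6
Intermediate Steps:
Y(F, R) = -2*F*(F + R)/7 (Y(F, R) = -(R + F)*(F + F)/7 = -(F + R)*2*F/7 = -2*F*(F + R)/7)
y = 680108/7 (y = 2*(-2*3*9*(3*9 - 198)/7 - 1*(-47260)) = 2*(-2/7*27*(27 - 198) + 47260) = 2*(-2/7*27*(-171) + 47260) = 2*(9234/7 + 47260) = 2*(340054/7) = 680108/7 ≈ 97158.)
q = 91640/9 (q = (⅑)*91640 = 91640/9 ≈ 10182.)
1/(y + q) = 1/(680108/7 + 91640/9) = 1/(6762452/63) = 63/6762452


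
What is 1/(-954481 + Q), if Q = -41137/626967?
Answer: -626967/598428130264 ≈ -1.0477e-6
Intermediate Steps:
Q = -41137/626967 (Q = -41137*1/626967 = -41137/626967 ≈ -0.065613)
1/(-954481 + Q) = 1/(-954481 - 41137/626967) = 1/(-598428130264/626967) = -626967/598428130264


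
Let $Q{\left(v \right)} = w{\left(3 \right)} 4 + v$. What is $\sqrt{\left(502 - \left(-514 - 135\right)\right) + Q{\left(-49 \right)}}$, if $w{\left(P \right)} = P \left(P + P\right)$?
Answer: $\sqrt{1174} \approx 34.264$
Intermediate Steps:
$w{\left(P \right)} = 2 P^{2}$ ($w{\left(P \right)} = P 2 P = 2 P^{2}$)
$Q{\left(v \right)} = 72 + v$ ($Q{\left(v \right)} = 2 \cdot 3^{2} \cdot 4 + v = 2 \cdot 9 \cdot 4 + v = 18 \cdot 4 + v = 72 + v$)
$\sqrt{\left(502 - \left(-514 - 135\right)\right) + Q{\left(-49 \right)}} = \sqrt{\left(502 - \left(-514 - 135\right)\right) + \left(72 - 49\right)} = \sqrt{\left(502 - \left(-514 - 135\right)\right) + 23} = \sqrt{\left(502 - -649\right) + 23} = \sqrt{\left(502 + 649\right) + 23} = \sqrt{1151 + 23} = \sqrt{1174}$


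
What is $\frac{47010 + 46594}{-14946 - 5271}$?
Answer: $- \frac{93604}{20217} \approx -4.63$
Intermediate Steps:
$\frac{47010 + 46594}{-14946 - 5271} = \frac{93604}{-20217} = 93604 \left(- \frac{1}{20217}\right) = - \frac{93604}{20217}$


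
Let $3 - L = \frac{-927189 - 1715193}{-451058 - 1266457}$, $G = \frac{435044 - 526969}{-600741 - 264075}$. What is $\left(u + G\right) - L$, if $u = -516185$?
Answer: $- \frac{85189930797340337}{165037161360} \approx -5.1619 \cdot 10^{5}$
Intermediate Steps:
$G = \frac{91925}{864816}$ ($G = - \frac{91925}{-864816} = \left(-91925\right) \left(- \frac{1}{864816}\right) = \frac{91925}{864816} \approx 0.10629$)
$L = \frac{278907}{190835}$ ($L = 3 - \frac{-927189 - 1715193}{-451058 - 1266457} = 3 - - \frac{2642382}{-1717515} = 3 - \left(-2642382\right) \left(- \frac{1}{1717515}\right) = 3 - \frac{293598}{190835} = \frac{278907}{190835} \approx 1.4615$)
$\left(u + G\right) - L = \left(-516185 + \frac{91925}{864816}\right) - \frac{278907}{190835} = - \frac{446404955035}{864816} - \frac{278907}{190835} = - \frac{85189930797340337}{165037161360}$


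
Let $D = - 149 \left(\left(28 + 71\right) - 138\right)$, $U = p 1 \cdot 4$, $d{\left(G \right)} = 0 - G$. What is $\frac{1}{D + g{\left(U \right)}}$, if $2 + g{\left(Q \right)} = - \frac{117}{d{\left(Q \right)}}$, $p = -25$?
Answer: $\frac{100}{580783} \approx 0.00017218$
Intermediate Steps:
$d{\left(G \right)} = - G$
$U = -100$ ($U = - 25 \cdot 1 \cdot 4 = \left(-25\right) 4 = -100$)
$g{\left(Q \right)} = -2 + \frac{117}{Q}$ ($g{\left(Q \right)} = -2 - \frac{117}{\left(-1\right) Q} = -2 - 117 \left(- \frac{1}{Q}\right) = -2 + \frac{117}{Q}$)
$D = 5811$ ($D = - 149 \left(99 - 138\right) = \left(-149\right) \left(-39\right) = 5811$)
$\frac{1}{D + g{\left(U \right)}} = \frac{1}{5811 - \left(2 - \frac{117}{-100}\right)} = \frac{1}{5811 + \left(-2 + 117 \left(- \frac{1}{100}\right)\right)} = \frac{1}{5811 - \frac{317}{100}} = \frac{1}{\frac{580783}{100}} = \frac{100}{580783}$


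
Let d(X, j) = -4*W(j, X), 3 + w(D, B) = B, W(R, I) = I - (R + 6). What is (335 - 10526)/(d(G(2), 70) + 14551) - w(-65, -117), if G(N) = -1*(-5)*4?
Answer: 587603/4925 ≈ 119.31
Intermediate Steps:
W(R, I) = -6 + I - R (W(R, I) = I - (6 + R) = I + (-6 - R) = -6 + I - R)
G(N) = 20 (G(N) = 5*4 = 20)
w(D, B) = -3 + B
d(X, j) = 24 - 4*X + 4*j (d(X, j) = -4*(-6 + X - j) = 24 - 4*X + 4*j)
(335 - 10526)/(d(G(2), 70) + 14551) - w(-65, -117) = (335 - 10526)/((24 - 4*20 + 4*70) + 14551) - (-3 - 117) = -10191/((24 - 80 + 280) + 14551) - 1*(-120) = -10191/(224 + 14551) + 120 = -10191/14775 + 120 = -10191*1/14775 + 120 = -3397/4925 + 120 = 587603/4925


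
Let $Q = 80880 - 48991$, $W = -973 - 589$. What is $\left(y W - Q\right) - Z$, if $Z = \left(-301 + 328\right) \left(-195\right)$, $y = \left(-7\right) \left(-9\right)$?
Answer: $-125030$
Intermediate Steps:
$W = -1562$ ($W = -973 - 589 = -1562$)
$y = 63$
$Q = 31889$ ($Q = 80880 - 48991 = 31889$)
$Z = -5265$ ($Z = 27 \left(-195\right) = -5265$)
$\left(y W - Q\right) - Z = \left(63 \left(-1562\right) - 31889\right) - -5265 = \left(-98406 - 31889\right) + 5265 = -130295 + 5265 = -125030$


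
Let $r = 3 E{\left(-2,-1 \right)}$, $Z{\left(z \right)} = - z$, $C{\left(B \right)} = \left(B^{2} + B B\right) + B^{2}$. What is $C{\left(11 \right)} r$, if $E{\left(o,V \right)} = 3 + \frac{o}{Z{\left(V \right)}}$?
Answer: $1089$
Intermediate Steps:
$C{\left(B \right)} = 3 B^{2}$ ($C{\left(B \right)} = \left(B^{2} + B^{2}\right) + B^{2} = 2 B^{2} + B^{2} = 3 B^{2}$)
$E{\left(o,V \right)} = 3 - \frac{o}{V}$ ($E{\left(o,V \right)} = 3 + \frac{o}{\left(-1\right) V} = 3 + o \left(- \frac{1}{V}\right) = 3 - \frac{o}{V}$)
$r = 3$ ($r = 3 \left(3 - - \frac{2}{-1}\right) = 3 \left(3 - \left(-2\right) \left(-1\right)\right) = 3 \left(3 - 2\right) = 3 \cdot 1 = 3$)
$C{\left(11 \right)} r = 3 \cdot 11^{2} \cdot 3 = 3 \cdot 121 \cdot 3 = 363 \cdot 3 = 1089$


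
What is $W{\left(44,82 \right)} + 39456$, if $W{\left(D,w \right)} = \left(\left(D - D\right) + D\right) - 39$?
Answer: $39461$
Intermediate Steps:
$W{\left(D,w \right)} = -39 + D$ ($W{\left(D,w \right)} = \left(0 + D\right) - 39 = D - 39 = -39 + D$)
$W{\left(44,82 \right)} + 39456 = \left(-39 + 44\right) + 39456 = 5 + 39456 = 39461$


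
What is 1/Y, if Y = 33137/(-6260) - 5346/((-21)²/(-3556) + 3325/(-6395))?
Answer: 2619165220/21730040701331 ≈ 0.00012053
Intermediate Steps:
Y = 21730040701331/2619165220 (Y = 33137*(-1/6260) - 5346/(441*(-1/3556) + 3325*(-1/6395)) = -33137/6260 - 5346/(-63/508 - 665/1279) = -33137/6260 - 5346/(-418397/649732) = -33137/6260 - 5346*(-649732/418397) = -33137/6260 + 3473467272/418397 = 21730040701331/2619165220 ≈ 8296.5)
1/Y = 1/(21730040701331/2619165220) = 2619165220/21730040701331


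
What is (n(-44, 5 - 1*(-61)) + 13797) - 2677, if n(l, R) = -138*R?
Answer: 2012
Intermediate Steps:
(n(-44, 5 - 1*(-61)) + 13797) - 2677 = (-138*(5 - 1*(-61)) + 13797) - 2677 = (-138*(5 + 61) + 13797) - 2677 = (-138*66 + 13797) - 2677 = (-9108 + 13797) - 2677 = 4689 - 2677 = 2012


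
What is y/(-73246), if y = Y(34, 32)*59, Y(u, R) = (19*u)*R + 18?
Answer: -610355/36623 ≈ -16.666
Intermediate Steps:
Y(u, R) = 18 + 19*R*u (Y(u, R) = 19*R*u + 18 = 18 + 19*R*u)
y = 1220710 (y = (18 + 19*32*34)*59 = (18 + 20672)*59 = 20690*59 = 1220710)
y/(-73246) = 1220710/(-73246) = 1220710*(-1/73246) = -610355/36623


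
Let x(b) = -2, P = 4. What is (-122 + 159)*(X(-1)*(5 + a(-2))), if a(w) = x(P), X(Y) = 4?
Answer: 444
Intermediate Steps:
a(w) = -2
(-122 + 159)*(X(-1)*(5 + a(-2))) = (-122 + 159)*(4*(5 - 2)) = 37*(4*3) = 37*12 = 444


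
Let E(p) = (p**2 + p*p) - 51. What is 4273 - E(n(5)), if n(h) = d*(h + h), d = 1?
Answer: 4124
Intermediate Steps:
n(h) = 2*h (n(h) = 1*(h + h) = 1*(2*h) = 2*h)
E(p) = -51 + 2*p**2 (E(p) = (p**2 + p**2) - 51 = 2*p**2 - 51 = -51 + 2*p**2)
4273 - E(n(5)) = 4273 - (-51 + 2*(2*5)**2) = 4273 - (-51 + 2*10**2) = 4273 - (-51 + 2*100) = 4273 - (-51 + 200) = 4273 - 1*149 = 4273 - 149 = 4124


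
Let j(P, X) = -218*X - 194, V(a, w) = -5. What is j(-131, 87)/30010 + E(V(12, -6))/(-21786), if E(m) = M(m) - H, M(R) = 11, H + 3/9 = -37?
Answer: -125661073/196139358 ≈ -0.64067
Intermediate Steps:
H = -112/3 (H = -1/3 - 37 = -112/3 ≈ -37.333)
j(P, X) = -194 - 218*X
E(m) = 145/3 (E(m) = 11 - 1*(-112/3) = 11 + 112/3 = 145/3)
j(-131, 87)/30010 + E(V(12, -6))/(-21786) = (-194 - 218*87)/30010 + (145/3)/(-21786) = (-194 - 18966)*(1/30010) + (145/3)*(-1/21786) = -19160*1/30010 - 145/65358 = -1916/3001 - 145/65358 = -125661073/196139358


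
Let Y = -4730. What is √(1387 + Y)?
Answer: I*√3343 ≈ 57.819*I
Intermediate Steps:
√(1387 + Y) = √(1387 - 4730) = √(-3343) = I*√3343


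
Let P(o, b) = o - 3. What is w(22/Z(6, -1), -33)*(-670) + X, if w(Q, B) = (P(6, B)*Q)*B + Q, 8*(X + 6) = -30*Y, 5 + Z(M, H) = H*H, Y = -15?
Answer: -1444319/4 ≈ -3.6108e+5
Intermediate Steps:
P(o, b) = -3 + o
Z(M, H) = -5 + H² (Z(M, H) = -5 + H*H = -5 + H²)
X = 201/4 (X = -6 + (-30*(-15))/8 = -6 + (⅛)*450 = -6 + 225/4 = 201/4 ≈ 50.250)
w(Q, B) = Q + 3*B*Q (w(Q, B) = ((-3 + 6)*Q)*B + Q = (3*Q)*B + Q = 3*B*Q + Q = Q + 3*B*Q)
w(22/Z(6, -1), -33)*(-670) + X = ((22/(-5 + (-1)²))*(1 + 3*(-33)))*(-670) + 201/4 = ((22/(-5 + 1))*(1 - 99))*(-670) + 201/4 = ((22/(-4))*(-98))*(-670) + 201/4 = ((22*(-¼))*(-98))*(-670) + 201/4 = -11/2*(-98)*(-670) + 201/4 = 539*(-670) + 201/4 = -361130 + 201/4 = -1444319/4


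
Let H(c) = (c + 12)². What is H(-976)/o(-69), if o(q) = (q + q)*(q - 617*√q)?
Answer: 232324/13136151 - 143343908*I*√69/906394419 ≈ 0.017686 - 1.3137*I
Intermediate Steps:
H(c) = (12 + c)²
o(q) = 2*q*(q - 617*√q) (o(q) = (2*q)*(q - 617*√q) = 2*q*(q - 617*√q))
H(-976)/o(-69) = (12 - 976)²/(-(-85146)*I*√69 + 2*(-69)²) = (-964)²/(-(-85146)*I*√69 + 2*4761) = 929296/(85146*I*√69 + 9522) = 929296/(9522 + 85146*I*√69)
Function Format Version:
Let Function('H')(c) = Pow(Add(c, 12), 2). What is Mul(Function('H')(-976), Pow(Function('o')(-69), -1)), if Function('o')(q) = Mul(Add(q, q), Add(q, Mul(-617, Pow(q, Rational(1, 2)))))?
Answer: Add(Rational(232324, 13136151), Mul(Rational(-143343908, 906394419), I, Pow(69, Rational(1, 2)))) ≈ Add(0.017686, Mul(-1.3137, I))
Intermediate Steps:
Function('H')(c) = Pow(Add(12, c), 2)
Function('o')(q) = Mul(2, q, Add(q, Mul(-617, Pow(q, Rational(1, 2))))) (Function('o')(q) = Mul(Mul(2, q), Add(q, Mul(-617, Pow(q, Rational(1, 2))))) = Mul(2, q, Add(q, Mul(-617, Pow(q, Rational(1, 2))))))
Mul(Function('H')(-976), Pow(Function('o')(-69), -1)) = Mul(Pow(Add(12, -976), 2), Pow(Add(Mul(-1234, Pow(-69, Rational(3, 2))), Mul(2, Pow(-69, 2))), -1)) = Mul(Pow(-964, 2), Pow(Add(Mul(-1234, Mul(-69, I, Pow(69, Rational(1, 2)))), Mul(2, 4761)), -1)) = Mul(929296, Pow(Add(Mul(85146, I, Pow(69, Rational(1, 2))), 9522), -1)) = Mul(929296, Pow(Add(9522, Mul(85146, I, Pow(69, Rational(1, 2)))), -1))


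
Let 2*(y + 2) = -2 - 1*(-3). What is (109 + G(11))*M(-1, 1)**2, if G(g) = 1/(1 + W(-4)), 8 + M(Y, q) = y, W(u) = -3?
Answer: 78337/8 ≈ 9792.1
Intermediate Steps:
y = -3/2 (y = -2 + (-2 - 1*(-3))/2 = -2 + (-2 + 3)/2 = -2 + (1/2)*1 = -2 + 1/2 = -3/2 ≈ -1.5000)
M(Y, q) = -19/2 (M(Y, q) = -8 - 3/2 = -19/2)
G(g) = -1/2 (G(g) = 1/(1 - 3) = 1/(-2) = -1/2)
(109 + G(11))*M(-1, 1)**2 = (109 - 1/2)*(-19/2)**2 = (217/2)*(361/4) = 78337/8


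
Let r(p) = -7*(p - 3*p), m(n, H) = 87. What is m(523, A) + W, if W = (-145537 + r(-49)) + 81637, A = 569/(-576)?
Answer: -64499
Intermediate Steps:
A = -569/576 (A = 569*(-1/576) = -569/576 ≈ -0.98785)
r(p) = 14*p (r(p) = -(-14)*p = 14*p)
W = -64586 (W = (-145537 + 14*(-49)) + 81637 = (-145537 - 686) + 81637 = -146223 + 81637 = -64586)
m(523, A) + W = 87 - 64586 = -64499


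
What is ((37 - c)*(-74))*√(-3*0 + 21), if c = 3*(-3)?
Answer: -3404*√21 ≈ -15599.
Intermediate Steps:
c = -9
((37 - c)*(-74))*√(-3*0 + 21) = ((37 - 1*(-9))*(-74))*√(-3*0 + 21) = ((37 + 9)*(-74))*√(0 + 21) = (46*(-74))*√21 = -3404*√21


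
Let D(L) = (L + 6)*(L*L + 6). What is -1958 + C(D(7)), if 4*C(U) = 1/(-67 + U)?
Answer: -5075135/2592 ≈ -1958.0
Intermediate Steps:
D(L) = (6 + L)*(6 + L²) (D(L) = (6 + L)*(L² + 6) = (6 + L)*(6 + L²))
C(U) = 1/(4*(-67 + U))
-1958 + C(D(7)) = -1958 + 1/(4*(-67 + (36 + 7³ + 6*7 + 6*7²))) = -1958 + 1/(4*(-67 + (36 + 343 + 42 + 6*49))) = -1958 + 1/(4*(-67 + (36 + 343 + 42 + 294))) = -1958 + 1/(4*(-67 + 715)) = -1958 + (¼)/648 = -1958 + (¼)*(1/648) = -1958 + 1/2592 = -5075135/2592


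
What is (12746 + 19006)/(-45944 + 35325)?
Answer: -4536/1517 ≈ -2.9901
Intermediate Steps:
(12746 + 19006)/(-45944 + 35325) = 31752/(-10619) = 31752*(-1/10619) = -4536/1517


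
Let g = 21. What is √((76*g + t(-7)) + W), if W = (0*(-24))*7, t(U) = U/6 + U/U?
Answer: 5*√2298/6 ≈ 39.948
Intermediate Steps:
t(U) = 1 + U/6 (t(U) = U*(⅙) + 1 = U/6 + 1 = 1 + U/6)
W = 0 (W = 0*7 = 0)
√((76*g + t(-7)) + W) = √((76*21 + (1 + (⅙)*(-7))) + 0) = √((1596 + (1 - 7/6)) + 0) = √((1596 - ⅙) + 0) = √(9575/6 + 0) = √(9575/6) = 5*√2298/6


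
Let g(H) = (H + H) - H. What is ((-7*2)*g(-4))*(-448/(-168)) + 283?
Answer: 1297/3 ≈ 432.33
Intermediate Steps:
g(H) = H (g(H) = 2*H - H = H)
((-7*2)*g(-4))*(-448/(-168)) + 283 = (-7*2*(-4))*(-448/(-168)) + 283 = (-14*(-4))*(-448*(-1/168)) + 283 = 56*(8/3) + 283 = 448/3 + 283 = 1297/3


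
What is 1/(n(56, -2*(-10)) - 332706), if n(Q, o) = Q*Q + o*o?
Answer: -1/329170 ≈ -3.0379e-6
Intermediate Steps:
n(Q, o) = Q**2 + o**2
1/(n(56, -2*(-10)) - 332706) = 1/((56**2 + (-2*(-10))**2) - 332706) = 1/((3136 + 20**2) - 332706) = 1/((3136 + 400) - 332706) = 1/(3536 - 332706) = 1/(-329170) = -1/329170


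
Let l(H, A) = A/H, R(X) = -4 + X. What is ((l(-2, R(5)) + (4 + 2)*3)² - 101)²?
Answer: 674041/16 ≈ 42128.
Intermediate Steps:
((l(-2, R(5)) + (4 + 2)*3)² - 101)² = (((-4 + 5)/(-2) + (4 + 2)*3)² - 101)² = ((1*(-½) + 6*3)² - 101)² = ((-½ + 18)² - 101)² = ((35/2)² - 101)² = (1225/4 - 101)² = (821/4)² = 674041/16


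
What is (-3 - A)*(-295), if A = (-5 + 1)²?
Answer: 5605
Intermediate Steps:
A = 16 (A = (-4)² = 16)
(-3 - A)*(-295) = (-3 - 1*16)*(-295) = (-3 - 16)*(-295) = -19*(-295) = 5605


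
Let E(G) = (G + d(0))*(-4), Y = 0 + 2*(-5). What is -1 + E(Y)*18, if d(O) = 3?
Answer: 503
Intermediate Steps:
Y = -10 (Y = 0 - 10 = -10)
E(G) = -12 - 4*G (E(G) = (G + 3)*(-4) = (3 + G)*(-4) = -12 - 4*G)
-1 + E(Y)*18 = -1 + (-12 - 4*(-10))*18 = -1 + (-12 + 40)*18 = -1 + 28*18 = -1 + 504 = 503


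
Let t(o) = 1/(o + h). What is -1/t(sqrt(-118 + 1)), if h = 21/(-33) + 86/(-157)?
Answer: 2045/1727 - 3*I*sqrt(13) ≈ 1.1841 - 10.817*I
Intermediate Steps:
h = -2045/1727 (h = 21*(-1/33) + 86*(-1/157) = -7/11 - 86/157 = -2045/1727 ≈ -1.1841)
t(o) = 1/(-2045/1727 + o) (t(o) = 1/(o - 2045/1727) = 1/(-2045/1727 + o))
-1/t(sqrt(-118 + 1)) = -1/(1727/(-2045 + 1727*sqrt(-118 + 1))) = -1/(1727/(-2045 + 1727*sqrt(-117))) = -1/(1727/(-2045 + 1727*(3*I*sqrt(13)))) = -1/(1727/(-2045 + 5181*I*sqrt(13))) = -(-2045/1727 + 3*I*sqrt(13)) = 2045/1727 - 3*I*sqrt(13)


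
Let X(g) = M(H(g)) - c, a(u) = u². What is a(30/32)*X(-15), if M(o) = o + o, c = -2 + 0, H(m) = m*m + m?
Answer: 47475/128 ≈ 370.90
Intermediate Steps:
H(m) = m + m² (H(m) = m² + m = m + m²)
c = -2
M(o) = 2*o
X(g) = 2 + 2*g*(1 + g) (X(g) = 2*(g*(1 + g)) - 1*(-2) = 2*g*(1 + g) + 2 = 2 + 2*g*(1 + g))
a(30/32)*X(-15) = (30/32)²*(2 + 2*(-15)*(1 - 15)) = (30*(1/32))²*(2 + 2*(-15)*(-14)) = (15/16)²*(2 + 420) = (225/256)*422 = 47475/128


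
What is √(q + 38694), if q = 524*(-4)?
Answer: √36598 ≈ 191.31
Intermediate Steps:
q = -2096
√(q + 38694) = √(-2096 + 38694) = √36598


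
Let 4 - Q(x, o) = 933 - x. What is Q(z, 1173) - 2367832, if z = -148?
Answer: -2368909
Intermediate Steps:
Q(x, o) = -929 + x (Q(x, o) = 4 - (933 - x) = 4 + (-933 + x) = -929 + x)
Q(z, 1173) - 2367832 = (-929 - 148) - 2367832 = -1077 - 2367832 = -2368909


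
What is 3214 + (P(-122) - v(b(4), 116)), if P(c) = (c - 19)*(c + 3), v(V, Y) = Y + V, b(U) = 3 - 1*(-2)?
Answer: 19872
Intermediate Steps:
b(U) = 5 (b(U) = 3 + 2 = 5)
v(V, Y) = V + Y
P(c) = (-19 + c)*(3 + c)
3214 + (P(-122) - v(b(4), 116)) = 3214 + ((-57 + (-122)² - 16*(-122)) - (5 + 116)) = 3214 + ((-57 + 14884 + 1952) - 1*121) = 3214 + (16779 - 121) = 3214 + 16658 = 19872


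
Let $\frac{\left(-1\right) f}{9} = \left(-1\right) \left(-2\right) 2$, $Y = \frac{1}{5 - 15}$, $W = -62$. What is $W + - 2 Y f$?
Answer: $- \frac{346}{5} \approx -69.2$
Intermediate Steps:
$Y = - \frac{1}{10}$ ($Y = \frac{1}{-10} = - \frac{1}{10} \approx -0.1$)
$f = -36$ ($f = - 9 \left(-1\right) \left(-2\right) 2 = - 9 \cdot 2 \cdot 2 = \left(-9\right) 4 = -36$)
$W + - 2 Y f = -62 + \left(-2\right) \left(- \frac{1}{10}\right) \left(-36\right) = -62 + \frac{1}{5} \left(-36\right) = -62 - \frac{36}{5} = - \frac{346}{5}$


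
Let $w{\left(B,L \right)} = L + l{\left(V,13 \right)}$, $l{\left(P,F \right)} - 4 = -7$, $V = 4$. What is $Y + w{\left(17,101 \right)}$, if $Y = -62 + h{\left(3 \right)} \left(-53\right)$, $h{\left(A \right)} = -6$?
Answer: $354$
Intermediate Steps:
$l{\left(P,F \right)} = -3$ ($l{\left(P,F \right)} = 4 - 7 = -3$)
$w{\left(B,L \right)} = -3 + L$ ($w{\left(B,L \right)} = L - 3 = -3 + L$)
$Y = 256$ ($Y = -62 - -318 = -62 + 318 = 256$)
$Y + w{\left(17,101 \right)} = 256 + \left(-3 + 101\right) = 256 + 98 = 354$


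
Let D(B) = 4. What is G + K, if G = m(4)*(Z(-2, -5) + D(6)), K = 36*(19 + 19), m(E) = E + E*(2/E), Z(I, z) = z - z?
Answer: 1392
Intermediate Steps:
Z(I, z) = 0
m(E) = 2 + E (m(E) = E + 2 = 2 + E)
K = 1368 (K = 36*38 = 1368)
G = 24 (G = (2 + 4)*(0 + 4) = 6*4 = 24)
G + K = 24 + 1368 = 1392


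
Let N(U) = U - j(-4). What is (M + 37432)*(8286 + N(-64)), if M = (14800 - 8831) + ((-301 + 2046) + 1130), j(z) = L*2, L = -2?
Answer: 380666376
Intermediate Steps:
j(z) = -4 (j(z) = -2*2 = -4)
M = 8844 (M = 5969 + (1745 + 1130) = 5969 + 2875 = 8844)
N(U) = 4 + U (N(U) = U - 1*(-4) = U + 4 = 4 + U)
(M + 37432)*(8286 + N(-64)) = (8844 + 37432)*(8286 + (4 - 64)) = 46276*(8286 - 60) = 46276*8226 = 380666376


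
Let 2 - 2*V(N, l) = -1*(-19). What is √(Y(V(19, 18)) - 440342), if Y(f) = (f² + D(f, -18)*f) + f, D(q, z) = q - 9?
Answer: I*√1760518/2 ≈ 663.42*I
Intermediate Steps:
D(q, z) = -9 + q
V(N, l) = -17/2 (V(N, l) = 1 - (-1)*(-19)/2 = 1 - ½*19 = 1 - 19/2 = -17/2)
Y(f) = f + f² + f*(-9 + f) (Y(f) = (f² + (-9 + f)*f) + f = (f² + f*(-9 + f)) + f = f + f² + f*(-9 + f))
√(Y(V(19, 18)) - 440342) = √(2*(-17/2)*(-4 - 17/2) - 440342) = √(2*(-17/2)*(-25/2) - 440342) = √(425/2 - 440342) = √(-880259/2) = I*√1760518/2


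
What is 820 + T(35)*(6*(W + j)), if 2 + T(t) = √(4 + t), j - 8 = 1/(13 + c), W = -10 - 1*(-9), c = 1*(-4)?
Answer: 2204/3 + 128*√39/3 ≈ 1001.1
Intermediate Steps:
c = -4
W = -1 (W = -10 + 9 = -1)
j = 73/9 (j = 8 + 1/(13 - 4) = 8 + 1/9 = 8 + ⅑ = 73/9 ≈ 8.1111)
T(t) = -2 + √(4 + t)
820 + T(35)*(6*(W + j)) = 820 + (-2 + √(4 + 35))*(6*(-1 + 73/9)) = 820 + (-2 + √39)*(6*(64/9)) = 820 + (-2 + √39)*(128/3) = 820 + (-256/3 + 128*√39/3) = 2204/3 + 128*√39/3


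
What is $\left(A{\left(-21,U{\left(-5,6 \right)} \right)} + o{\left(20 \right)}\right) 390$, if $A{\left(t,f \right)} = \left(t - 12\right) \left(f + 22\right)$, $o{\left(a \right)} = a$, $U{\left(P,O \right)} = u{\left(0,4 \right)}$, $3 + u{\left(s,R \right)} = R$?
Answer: $-288210$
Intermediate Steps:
$u{\left(s,R \right)} = -3 + R$
$U{\left(P,O \right)} = 1$ ($U{\left(P,O \right)} = -3 + 4 = 1$)
$A{\left(t,f \right)} = \left(-12 + t\right) \left(22 + f\right)$
$\left(A{\left(-21,U{\left(-5,6 \right)} \right)} + o{\left(20 \right)}\right) 390 = \left(\left(-264 - 12 + 22 \left(-21\right) + 1 \left(-21\right)\right) + 20\right) 390 = \left(\left(-264 - 12 - 462 - 21\right) + 20\right) 390 = \left(-759 + 20\right) 390 = \left(-739\right) 390 = -288210$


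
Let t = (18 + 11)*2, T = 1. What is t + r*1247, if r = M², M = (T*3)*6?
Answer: 404086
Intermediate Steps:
t = 58 (t = 29*2 = 58)
M = 18 (M = (1*3)*6 = 3*6 = 18)
r = 324 (r = 18² = 324)
t + r*1247 = 58 + 324*1247 = 58 + 404028 = 404086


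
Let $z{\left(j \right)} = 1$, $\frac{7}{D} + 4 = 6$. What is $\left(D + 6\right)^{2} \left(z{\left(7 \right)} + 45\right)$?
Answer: $\frac{8303}{2} \approx 4151.5$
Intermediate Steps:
$D = \frac{7}{2}$ ($D = \frac{7}{-4 + 6} = \frac{7}{2} \approx 3.5$)
$\left(D + 6\right)^{2} \left(z{\left(7 \right)} + 45\right) = \left(\frac{7}{2} + 6\right)^{2} \left(1 + 45\right) = \left(\frac{19}{2}\right)^{2} \cdot 46 = \frac{361}{4} \cdot 46 = \frac{8303}{2}$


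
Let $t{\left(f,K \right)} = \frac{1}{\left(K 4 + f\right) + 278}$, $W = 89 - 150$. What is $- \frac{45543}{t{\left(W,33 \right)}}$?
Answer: $-15894507$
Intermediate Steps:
$W = -61$
$t{\left(f,K \right)} = \frac{1}{278 + f + 4 K}$ ($t{\left(f,K \right)} = \frac{1}{\left(4 K + f\right) + 278} = \frac{1}{\left(f + 4 K\right) + 278} = \frac{1}{278 + f + 4 K}$)
$- \frac{45543}{t{\left(W,33 \right)}} = - \frac{45543}{\frac{1}{278 - 61 + 4 \cdot 33}} = - \frac{45543}{\frac{1}{278 - 61 + 132}} = - \frac{45543}{\frac{1}{349}} = - 45543 \frac{1}{\frac{1}{349}} = \left(-45543\right) 349 = -15894507$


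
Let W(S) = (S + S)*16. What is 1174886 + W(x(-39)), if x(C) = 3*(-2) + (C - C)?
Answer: 1174694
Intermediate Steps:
x(C) = -6 (x(C) = -6 + 0 = -6)
W(S) = 32*S (W(S) = (2*S)*16 = 32*S)
1174886 + W(x(-39)) = 1174886 + 32*(-6) = 1174886 - 192 = 1174694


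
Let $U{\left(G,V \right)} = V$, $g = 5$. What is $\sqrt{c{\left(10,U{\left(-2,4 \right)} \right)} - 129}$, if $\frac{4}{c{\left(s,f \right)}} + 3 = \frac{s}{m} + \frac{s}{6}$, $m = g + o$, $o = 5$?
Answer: $i \sqrt{141} \approx 11.874 i$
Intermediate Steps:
$m = 10$ ($m = 5 + 5 = 10$)
$c{\left(s,f \right)} = \frac{4}{-3 + \frac{4 s}{15}}$ ($c{\left(s,f \right)} = \frac{4}{-3 + \left(\frac{s}{10} + \frac{s}{6}\right)} = \frac{4}{-3 + \frac{4 s}{15}}$)
$\sqrt{c{\left(10,U{\left(-2,4 \right)} \right)} - 129} = \sqrt{\frac{60}{-45 + 4 \cdot 10} - 129} = \sqrt{\frac{60}{-45 + 40} - 129} = \sqrt{\frac{60}{-5} - 129} = \sqrt{60 \left(- \frac{1}{5}\right) - 129} = \sqrt{-12 - 129} = \sqrt{-141} = i \sqrt{141}$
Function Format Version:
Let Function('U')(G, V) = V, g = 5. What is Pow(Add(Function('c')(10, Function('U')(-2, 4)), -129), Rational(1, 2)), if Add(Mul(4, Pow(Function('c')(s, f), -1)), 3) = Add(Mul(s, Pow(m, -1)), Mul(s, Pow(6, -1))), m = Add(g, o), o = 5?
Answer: Mul(I, Pow(141, Rational(1, 2))) ≈ Mul(11.874, I)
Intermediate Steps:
m = 10 (m = Add(5, 5) = 10)
Function('c')(s, f) = Mul(4, Pow(Add(-3, Mul(Rational(4, 15), s)), -1)) (Function('c')(s, f) = Mul(4, Pow(Add(-3, Add(Mul(s, Pow(10, -1)), Mul(s, Pow(6, -1)))), -1)) = Mul(4, Pow(Add(-3, Add(Mul(s, Rational(1, 10)), Mul(s, Rational(1, 6)))), -1)) = Mul(4, Pow(Add(-3, Add(Mul(Rational(1, 10), s), Mul(Rational(1, 6), s))), -1)) = Mul(4, Pow(Add(-3, Mul(Rational(4, 15), s)), -1)))
Pow(Add(Function('c')(10, Function('U')(-2, 4)), -129), Rational(1, 2)) = Pow(Add(Mul(60, Pow(Add(-45, Mul(4, 10)), -1)), -129), Rational(1, 2)) = Pow(Add(Mul(60, Pow(Add(-45, 40), -1)), -129), Rational(1, 2)) = Pow(Add(Mul(60, Pow(-5, -1)), -129), Rational(1, 2)) = Pow(Add(Mul(60, Rational(-1, 5)), -129), Rational(1, 2)) = Pow(Add(-12, -129), Rational(1, 2)) = Pow(-141, Rational(1, 2)) = Mul(I, Pow(141, Rational(1, 2)))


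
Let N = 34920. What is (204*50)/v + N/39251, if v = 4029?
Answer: 10608880/3100829 ≈ 3.4213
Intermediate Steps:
(204*50)/v + N/39251 = (204*50)/4029 + 34920/39251 = 10200*(1/4029) + 34920*(1/39251) = 200/79 + 34920/39251 = 10608880/3100829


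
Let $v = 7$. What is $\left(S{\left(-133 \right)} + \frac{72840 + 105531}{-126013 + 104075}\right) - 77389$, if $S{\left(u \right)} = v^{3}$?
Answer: $- \frac{1690413519}{21938} \approx -77054.0$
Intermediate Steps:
$S{\left(u \right)} = 343$ ($S{\left(u \right)} = 7^{3} = 343$)
$\left(S{\left(-133 \right)} + \frac{72840 + 105531}{-126013 + 104075}\right) - 77389 = \left(343 + \frac{72840 + 105531}{-126013 + 104075}\right) - 77389 = \left(343 + \frac{178371}{-21938}\right) - 77389 = \left(343 + 178371 \left(- \frac{1}{21938}\right)\right) - 77389 = \left(343 - \frac{178371}{21938}\right) - 77389 = \frac{7346363}{21938} - 77389 = - \frac{1690413519}{21938}$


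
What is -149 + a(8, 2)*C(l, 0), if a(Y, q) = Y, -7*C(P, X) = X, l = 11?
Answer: -149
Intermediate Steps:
C(P, X) = -X/7
-149 + a(8, 2)*C(l, 0) = -149 + 8*(-1/7*0) = -149 + 8*0 = -149 + 0 = -149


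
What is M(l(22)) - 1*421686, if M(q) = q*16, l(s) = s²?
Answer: -413942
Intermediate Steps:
M(q) = 16*q
M(l(22)) - 1*421686 = 16*22² - 1*421686 = 16*484 - 421686 = 7744 - 421686 = -413942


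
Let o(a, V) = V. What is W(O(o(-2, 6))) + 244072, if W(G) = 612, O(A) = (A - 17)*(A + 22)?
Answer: 244684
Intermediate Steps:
O(A) = (-17 + A)*(22 + A)
W(O(o(-2, 6))) + 244072 = 612 + 244072 = 244684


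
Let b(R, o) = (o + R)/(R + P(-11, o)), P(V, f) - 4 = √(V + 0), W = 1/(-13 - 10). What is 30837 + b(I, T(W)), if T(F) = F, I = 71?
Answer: 999365259/32407 - 408*I*√11/32407 ≈ 30838.0 - 0.041756*I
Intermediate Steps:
W = -1/23 (W = 1/(-23) = -1/23 ≈ -0.043478)
P(V, f) = 4 + √V (P(V, f) = 4 + √(V + 0) = 4 + √V)
b(R, o) = (R + o)/(4 + R + I*√11) (b(R, o) = (o + R)/(R + (4 + √(-11))) = (R + o)/(R + (4 + I*√11)) = (R + o)/(4 + R + I*√11))
30837 + b(I, T(W)) = 30837 + (71 - 1/23)/(4 + 71 + I*√11) = 30837 + (1632/23)/(75 + I*√11) = 30837 + 1632/(23*(75 + I*√11))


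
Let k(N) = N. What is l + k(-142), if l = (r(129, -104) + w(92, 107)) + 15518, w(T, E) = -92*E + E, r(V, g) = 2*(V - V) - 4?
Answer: 5635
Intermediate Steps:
r(V, g) = -4 (r(V, g) = 2*0 - 4 = 0 - 4 = -4)
w(T, E) = -91*E
l = 5777 (l = (-4 - 91*107) + 15518 = (-4 - 9737) + 15518 = -9741 + 15518 = 5777)
l + k(-142) = 5777 - 142 = 5635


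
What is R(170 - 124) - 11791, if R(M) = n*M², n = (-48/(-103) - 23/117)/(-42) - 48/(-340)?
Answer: -247502637563/21511035 ≈ -11506.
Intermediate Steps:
n = 5797709/43022070 (n = (-48*(-1/103) - 23*1/117)*(-1/42) - 48*(-1/340) = (48/103 - 23/117)*(-1/42) + 12/85 = (3247/12051)*(-1/42) + 12/85 = -3247/506142 + 12/85 = 5797709/43022070 ≈ 0.13476)
R(M) = 5797709*M²/43022070
R(170 - 124) - 11791 = 5797709*(170 - 124)²/43022070 - 11791 = (5797709/43022070)*46² - 11791 = (5797709/43022070)*2116 - 11791 = 6133976122/21511035 - 11791 = -247502637563/21511035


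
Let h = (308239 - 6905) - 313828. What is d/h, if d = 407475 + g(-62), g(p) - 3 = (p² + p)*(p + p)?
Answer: 30745/6247 ≈ 4.9216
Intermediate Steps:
g(p) = 3 + 2*p*(p + p²) (g(p) = 3 + (p² + p)*(p + p) = 3 + (p + p²)*(2*p) = 3 + 2*p*(p + p²))
h = -12494 (h = 301334 - 313828 = -12494)
d = -61490 (d = 407475 + (3 + 2*(-62)² + 2*(-62)³) = 407475 + (3 + 2*3844 + 2*(-238328)) = 407475 + (3 + 7688 - 476656) = 407475 - 468965 = -61490)
d/h = -61490/(-12494) = -61490*(-1/12494) = 30745/6247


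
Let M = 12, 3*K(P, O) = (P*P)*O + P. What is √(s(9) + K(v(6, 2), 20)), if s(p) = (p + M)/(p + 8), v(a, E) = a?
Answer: √70295/17 ≈ 15.596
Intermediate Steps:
K(P, O) = P/3 + O*P²/3 (K(P, O) = ((P*P)*O + P)/3 = (P²*O + P)/3 = (O*P² + P)/3 = (P + O*P²)/3 = P/3 + O*P²/3)
s(p) = (12 + p)/(8 + p) (s(p) = (p + 12)/(p + 8) = (12 + p)/(8 + p))
√(s(9) + K(v(6, 2), 20)) = √((12 + 9)/(8 + 9) + (⅓)*6*(1 + 20*6)) = √(21/17 + (⅓)*6*(1 + 120)) = √((1/17)*21 + (⅓)*6*121) = √(21/17 + 242) = √(4135/17) = √70295/17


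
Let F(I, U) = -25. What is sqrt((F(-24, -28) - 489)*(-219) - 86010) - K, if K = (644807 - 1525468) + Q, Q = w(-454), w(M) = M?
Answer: 881115 + 2*sqrt(6639) ≈ 8.8128e+5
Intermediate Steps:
Q = -454
K = -881115 (K = (644807 - 1525468) - 454 = -880661 - 454 = -881115)
sqrt((F(-24, -28) - 489)*(-219) - 86010) - K = sqrt((-25 - 489)*(-219) - 86010) - 1*(-881115) = sqrt(-514*(-219) - 86010) + 881115 = sqrt(112566 - 86010) + 881115 = sqrt(26556) + 881115 = 2*sqrt(6639) + 881115 = 881115 + 2*sqrt(6639)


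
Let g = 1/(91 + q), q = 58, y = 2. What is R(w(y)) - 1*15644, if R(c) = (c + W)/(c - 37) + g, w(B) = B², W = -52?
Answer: -25638121/1639 ≈ -15643.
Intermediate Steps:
g = 1/149 (g = 1/(91 + 58) = 1/149 ≈ 0.0067114)
R(c) = 1/149 + (-52 + c)/(-37 + c) (R(c) = (c - 52)/(c - 37) + 1/149 = (-52 + c)/(-37 + c) + 1/149 = 1/149 + (-52 + c)/(-37 + c))
R(w(y)) - 1*15644 = 15*(-519 + 10*2²)/(149*(-37 + 2²)) - 1*15644 = 15*(-519 + 10*4)/(149*(-37 + 4)) - 15644 = (15/149)*(-519 + 40)/(-33) - 15644 = (15/149)*(-1/33)*(-479) - 15644 = 2395/1639 - 15644 = -25638121/1639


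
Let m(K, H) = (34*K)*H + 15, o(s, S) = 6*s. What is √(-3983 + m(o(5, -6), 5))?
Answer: 2*√283 ≈ 33.645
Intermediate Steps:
m(K, H) = 15 + 34*H*K (m(K, H) = 34*H*K + 15 = 15 + 34*H*K)
√(-3983 + m(o(5, -6), 5)) = √(-3983 + (15 + 34*5*(6*5))) = √(-3983 + (15 + 34*5*30)) = √(-3983 + (15 + 5100)) = √(-3983 + 5115) = √1132 = 2*√283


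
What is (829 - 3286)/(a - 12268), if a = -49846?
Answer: 189/4778 ≈ 0.039556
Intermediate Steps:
(829 - 3286)/(a - 12268) = (829 - 3286)/(-49846 - 12268) = -2457/(-62114) = -2457*(-1/62114) = 189/4778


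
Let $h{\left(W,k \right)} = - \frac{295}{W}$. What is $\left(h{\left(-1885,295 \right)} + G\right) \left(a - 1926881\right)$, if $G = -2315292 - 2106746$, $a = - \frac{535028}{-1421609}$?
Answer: $\frac{4566661057082822453767}{535946593} \approx 8.5207 \cdot 10^{12}$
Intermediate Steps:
$a = \frac{535028}{1421609}$ ($a = \left(-535028\right) \left(- \frac{1}{1421609}\right) = \frac{535028}{1421609} \approx 0.37635$)
$G = -4422038$ ($G = -2315292 - 2106746 = -4422038$)
$\left(h{\left(-1885,295 \right)} + G\right) \left(a - 1926881\right) = \left(- \frac{295}{-1885} - 4422038\right) \left(\frac{535028}{1421609} - 1926881\right) = \left(\left(-295\right) \left(- \frac{1}{1885}\right) - 4422038\right) \left(- \frac{2739270836501}{1421609}\right) = \left(\frac{59}{377} - 4422038\right) \left(- \frac{2739270836501}{1421609}\right) = \left(- \frac{1667108267}{377}\right) \left(- \frac{2739270836501}{1421609}\right) = \frac{4566661057082822453767}{535946593}$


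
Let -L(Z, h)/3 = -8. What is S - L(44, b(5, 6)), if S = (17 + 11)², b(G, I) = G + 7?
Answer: 760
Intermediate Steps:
b(G, I) = 7 + G
L(Z, h) = 24 (L(Z, h) = -3*(-8) = 24)
S = 784 (S = 28² = 784)
S - L(44, b(5, 6)) = 784 - 1*24 = 784 - 24 = 760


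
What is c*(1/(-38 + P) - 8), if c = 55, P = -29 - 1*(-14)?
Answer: -23375/53 ≈ -441.04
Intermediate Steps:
P = -15 (P = -29 + 14 = -15)
c*(1/(-38 + P) - 8) = 55*(1/(-38 - 15) - 8) = 55*(1/(-53) - 8) = 55*(-1/53 - 8) = 55*(-425/53) = -23375/53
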